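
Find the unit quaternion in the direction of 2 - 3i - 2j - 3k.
0.3922 - 0.5883i - 0.3922j - 0.5883k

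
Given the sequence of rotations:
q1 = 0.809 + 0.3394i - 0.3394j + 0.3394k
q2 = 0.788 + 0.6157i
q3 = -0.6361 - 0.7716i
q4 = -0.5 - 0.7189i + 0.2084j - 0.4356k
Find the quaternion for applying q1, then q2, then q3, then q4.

q2 · q1 = 0.4285 + 0.7655i - 0.4764j + 0.0585k
q3 · q2 · q1 = 0.3181 - 0.8176i + 0.3482j + 0.3304k
q4 · q3 · q2 · q1 = -0.6755 + 0.4006i + 0.4859j - 0.3837k
-0.6755 + 0.4006i + 0.4859j - 0.3837k


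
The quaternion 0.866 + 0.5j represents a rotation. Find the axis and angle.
axis = (0, 1, 0), θ = π/3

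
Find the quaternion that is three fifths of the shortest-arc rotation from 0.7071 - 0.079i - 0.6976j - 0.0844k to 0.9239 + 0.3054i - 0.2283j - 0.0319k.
0.8819 + 0.1585i - 0.4404j - 0.056k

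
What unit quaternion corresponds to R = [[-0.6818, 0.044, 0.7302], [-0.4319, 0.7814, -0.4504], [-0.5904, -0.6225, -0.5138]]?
0.3827 - 0.1124i + 0.8627j - 0.3109k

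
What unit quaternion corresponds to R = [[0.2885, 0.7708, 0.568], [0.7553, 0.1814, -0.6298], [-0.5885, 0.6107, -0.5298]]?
0.4848 + 0.6397i + 0.5964j - 0.008k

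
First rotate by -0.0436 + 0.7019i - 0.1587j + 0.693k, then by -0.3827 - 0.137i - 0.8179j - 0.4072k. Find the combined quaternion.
0.2652 - 0.8941i - 0.0945j + 0.3484k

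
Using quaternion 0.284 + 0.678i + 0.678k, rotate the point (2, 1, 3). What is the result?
(2.534, -1.224, 2.466)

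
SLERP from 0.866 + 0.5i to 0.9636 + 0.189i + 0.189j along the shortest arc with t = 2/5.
0.921 + 0.3818i + 0.0771j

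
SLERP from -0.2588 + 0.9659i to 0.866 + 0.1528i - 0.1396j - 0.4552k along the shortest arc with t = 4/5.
-0.8845 + 0.1426i + 0.1303j + 0.4247k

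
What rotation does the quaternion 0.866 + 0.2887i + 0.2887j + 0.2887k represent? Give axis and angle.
axis = (√3/3, √3/3, √3/3), θ = π/3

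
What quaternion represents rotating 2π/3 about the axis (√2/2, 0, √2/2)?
0.5 + 0.6124i + 0.6124k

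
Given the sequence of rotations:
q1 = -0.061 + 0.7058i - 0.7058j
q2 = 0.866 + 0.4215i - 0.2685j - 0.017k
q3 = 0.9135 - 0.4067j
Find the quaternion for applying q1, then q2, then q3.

q2 · q1 = -0.5398 + 0.5735i - 0.6068j - 0.107k
q3 · q2 · q1 = -0.7399 + 0.5674i - 0.3348j + 0.1355k
-0.7399 + 0.5674i - 0.3348j + 0.1355k


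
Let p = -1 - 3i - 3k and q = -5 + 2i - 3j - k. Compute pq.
8 + 4i - 6j + 25k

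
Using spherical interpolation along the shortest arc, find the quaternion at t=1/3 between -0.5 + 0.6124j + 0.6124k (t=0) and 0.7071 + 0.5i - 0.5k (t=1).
-0.6204 - 0.1861i + 0.4376j + 0.6237k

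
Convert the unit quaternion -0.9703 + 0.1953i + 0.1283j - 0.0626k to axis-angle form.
axis = (0.8073, 0.5304, -0.2588), θ = 332°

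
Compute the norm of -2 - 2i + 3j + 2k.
√21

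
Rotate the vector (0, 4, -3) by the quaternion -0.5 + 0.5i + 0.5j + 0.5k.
(4, -3, 0)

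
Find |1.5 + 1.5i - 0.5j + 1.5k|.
√7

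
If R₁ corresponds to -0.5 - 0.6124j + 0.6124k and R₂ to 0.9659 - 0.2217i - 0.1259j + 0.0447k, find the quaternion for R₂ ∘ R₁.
-0.5874 + 0.0611i - 0.3928j + 0.7049k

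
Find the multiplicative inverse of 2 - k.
0.4 + 0.2k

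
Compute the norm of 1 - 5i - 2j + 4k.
√46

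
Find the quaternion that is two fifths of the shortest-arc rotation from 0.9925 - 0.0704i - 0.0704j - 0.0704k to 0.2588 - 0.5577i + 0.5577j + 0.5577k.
0.8736 - 0.3463i + 0.2418j + 0.2418k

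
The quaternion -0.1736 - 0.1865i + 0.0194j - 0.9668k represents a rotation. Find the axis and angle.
axis = (-0.1894, 0.0197, -0.9817), θ = 200°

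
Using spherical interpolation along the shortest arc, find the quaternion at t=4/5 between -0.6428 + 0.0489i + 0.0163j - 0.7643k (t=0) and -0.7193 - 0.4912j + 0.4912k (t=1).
-0.8603 + 0.0144i - 0.4533j + 0.2327k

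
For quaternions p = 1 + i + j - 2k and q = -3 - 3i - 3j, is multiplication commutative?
No: pq = 3 - 12i + 6k ≠ 3 - 12j + 6k = qp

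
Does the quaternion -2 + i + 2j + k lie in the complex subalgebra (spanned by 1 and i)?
No. The quaternion -2 + i + 2j + k has j-coefficient y = 2 and k-coefficient z = 1, not both zero, so it does not lie in the complex subalgebra spanned by 1 and i.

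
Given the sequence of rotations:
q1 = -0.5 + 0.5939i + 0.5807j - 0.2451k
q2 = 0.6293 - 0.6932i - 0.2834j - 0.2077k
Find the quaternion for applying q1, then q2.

q2 · q1 = 0.2107 + 0.9104i + 0.2139j - 0.2846k
0.2107 + 0.9104i + 0.2139j - 0.2846k


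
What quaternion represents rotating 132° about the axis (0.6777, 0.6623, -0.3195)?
0.4067 + 0.6191i + 0.605j - 0.2919k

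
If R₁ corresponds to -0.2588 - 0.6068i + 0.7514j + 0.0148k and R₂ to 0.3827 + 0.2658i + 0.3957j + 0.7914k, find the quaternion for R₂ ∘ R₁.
-0.2468 - 0.8898i - 0.299j + 0.2407k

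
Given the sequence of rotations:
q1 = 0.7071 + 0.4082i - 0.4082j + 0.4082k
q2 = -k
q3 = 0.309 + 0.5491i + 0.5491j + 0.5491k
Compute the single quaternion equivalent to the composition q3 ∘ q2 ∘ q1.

q2 · q1 = 0.4082 - 0.4082i - 0.4082j - 0.7071k
q3 · q2 · q1 = 0.9627 - 0.0661i + 0.2621j + 0.0056k
0.9627 - 0.0661i + 0.2621j + 0.0056k


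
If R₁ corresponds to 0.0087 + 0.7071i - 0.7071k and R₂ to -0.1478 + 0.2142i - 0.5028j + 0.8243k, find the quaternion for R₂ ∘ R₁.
0.4301 + 0.2529i + 0.7299j + 0.4672k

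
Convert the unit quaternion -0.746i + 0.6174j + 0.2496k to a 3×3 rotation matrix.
[[0.113, -0.9212, -0.3724], [-0.9212, -0.2376, 0.3082], [-0.3724, 0.3082, -0.8754]]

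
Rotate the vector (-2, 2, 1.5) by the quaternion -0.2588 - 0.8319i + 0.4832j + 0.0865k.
(-3.146, 0.379, -0.461)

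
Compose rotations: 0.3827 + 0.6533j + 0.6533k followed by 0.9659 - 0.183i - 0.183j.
0.4892 - 0.1896i + 0.6805j + 0.5115k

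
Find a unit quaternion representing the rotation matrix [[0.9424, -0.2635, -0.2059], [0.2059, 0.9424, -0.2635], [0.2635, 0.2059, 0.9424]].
0.9782 + 0.12i - 0.12j + 0.12k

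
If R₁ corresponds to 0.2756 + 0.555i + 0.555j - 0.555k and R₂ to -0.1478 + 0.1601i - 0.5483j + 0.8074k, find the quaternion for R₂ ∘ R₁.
0.6228 - 0.1817i + 0.3038j + 0.6977k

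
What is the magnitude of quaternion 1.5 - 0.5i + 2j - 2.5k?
3.571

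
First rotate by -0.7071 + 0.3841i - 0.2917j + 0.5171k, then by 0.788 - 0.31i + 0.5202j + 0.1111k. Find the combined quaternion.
-0.3438 + 0.8233i - 0.3947j + 0.2195k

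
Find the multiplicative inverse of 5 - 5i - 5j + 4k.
0.0549 + 0.0549i + 0.0549j - 0.044k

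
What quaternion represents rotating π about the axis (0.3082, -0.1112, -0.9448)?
0.3082i - 0.1112j - 0.9448k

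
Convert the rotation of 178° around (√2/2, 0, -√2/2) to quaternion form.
0.0175 + 0.707i - 0.707k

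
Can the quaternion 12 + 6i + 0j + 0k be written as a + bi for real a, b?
Yes. The quaternion 12 + 6i has j- and k-coefficients y = z = 0, so it lies in the complex subalgebra spanned by 1 and i.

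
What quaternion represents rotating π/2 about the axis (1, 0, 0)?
0.7071 + 0.7071i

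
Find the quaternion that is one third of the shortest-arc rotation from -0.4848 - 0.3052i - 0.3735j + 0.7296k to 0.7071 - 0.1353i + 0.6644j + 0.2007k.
-0.6594 - 0.1767i - 0.5571j + 0.4729k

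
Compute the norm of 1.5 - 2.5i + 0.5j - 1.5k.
√11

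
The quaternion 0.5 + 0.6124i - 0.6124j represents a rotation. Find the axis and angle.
axis = (√2/2, -√2/2, 0), θ = 2π/3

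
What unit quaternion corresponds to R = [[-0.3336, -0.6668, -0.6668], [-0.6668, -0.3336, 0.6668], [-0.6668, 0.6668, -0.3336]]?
-0.5774i + 0.5774j + 0.5774k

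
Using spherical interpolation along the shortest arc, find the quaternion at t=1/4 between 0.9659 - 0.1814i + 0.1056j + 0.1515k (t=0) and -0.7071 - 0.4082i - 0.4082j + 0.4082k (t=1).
0.9789 - 0.0279i + 0.2024j + 0.0039k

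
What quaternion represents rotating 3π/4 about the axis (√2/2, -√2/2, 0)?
0.3827 + 0.6533i - 0.6533j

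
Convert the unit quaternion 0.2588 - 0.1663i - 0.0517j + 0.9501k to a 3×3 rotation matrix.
[[-0.8107, -0.4746, -0.3428], [0.509, -0.8607, -0.0122], [-0.2892, -0.1843, 0.9393]]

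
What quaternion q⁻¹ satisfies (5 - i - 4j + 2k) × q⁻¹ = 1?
0.1087 + 0.0217i + 0.087j - 0.0435k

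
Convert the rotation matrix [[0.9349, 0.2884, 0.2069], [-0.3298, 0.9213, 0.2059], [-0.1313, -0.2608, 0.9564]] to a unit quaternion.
0.9763 - 0.1195i + 0.0866j - 0.1583k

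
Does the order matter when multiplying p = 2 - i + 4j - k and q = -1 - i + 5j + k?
Yes: pq = -22 + 8i + 8j + 2k ≠ -22 - 10i + 4j + 4k = qp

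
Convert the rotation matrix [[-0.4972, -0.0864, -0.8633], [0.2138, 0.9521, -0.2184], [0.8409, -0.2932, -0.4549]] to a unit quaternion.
-0.5 + 0.0374i + 0.8521j - 0.1501k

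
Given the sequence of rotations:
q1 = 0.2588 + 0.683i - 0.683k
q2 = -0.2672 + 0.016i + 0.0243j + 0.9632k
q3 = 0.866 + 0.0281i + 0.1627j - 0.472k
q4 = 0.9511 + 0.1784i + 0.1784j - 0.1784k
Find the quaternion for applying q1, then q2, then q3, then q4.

q2 · q1 = 0.5778 - 0.195i + 0.6751j + 0.4152k
q3 · q2 · q1 = 0.592 + 0.2336i + 0.759j + 0.1375k
q4 · q3 · q2 · q1 = 0.4105 + 0.4877i + 0.7613j + 0.1189k
0.4105 + 0.4877i + 0.7613j + 0.1189k


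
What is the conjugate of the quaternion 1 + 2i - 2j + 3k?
1 - 2i + 2j - 3k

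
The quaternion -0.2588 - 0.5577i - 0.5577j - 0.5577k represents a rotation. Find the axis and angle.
axis = (-√3/3, -√3/3, -√3/3), θ = 7π/6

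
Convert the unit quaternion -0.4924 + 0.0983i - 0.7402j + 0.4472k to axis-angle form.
axis = (0.1129, -0.8504, 0.5138), θ = 239°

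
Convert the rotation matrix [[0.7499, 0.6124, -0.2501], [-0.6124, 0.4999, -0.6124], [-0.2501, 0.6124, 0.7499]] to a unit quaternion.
0.866 + 0.3536i - 0.3536k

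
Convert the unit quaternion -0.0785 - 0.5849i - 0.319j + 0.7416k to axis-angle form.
axis = (-0.5867, -0.32, 0.7439), θ = 189°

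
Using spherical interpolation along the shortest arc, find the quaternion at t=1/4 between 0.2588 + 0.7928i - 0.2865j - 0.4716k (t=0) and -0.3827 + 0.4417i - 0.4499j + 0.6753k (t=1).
0.0935 + 0.8821i - 0.4259j - 0.1785k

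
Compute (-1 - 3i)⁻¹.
-0.1 + 0.3i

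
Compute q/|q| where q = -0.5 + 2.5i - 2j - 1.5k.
-0.14 + 0.7001i - 0.5601j - 0.4201k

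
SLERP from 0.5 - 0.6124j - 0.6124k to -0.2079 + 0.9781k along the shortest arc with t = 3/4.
0.3016 - 0.1692j - 0.9383k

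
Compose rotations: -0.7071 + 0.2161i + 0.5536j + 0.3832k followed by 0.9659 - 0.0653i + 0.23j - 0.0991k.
-0.7582 + 0.3979i + 0.3757j + 0.3544k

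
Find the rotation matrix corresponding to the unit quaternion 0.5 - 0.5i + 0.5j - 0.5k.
[[0, 0, 1], [-1, 0, 0], [0, -1, 0]]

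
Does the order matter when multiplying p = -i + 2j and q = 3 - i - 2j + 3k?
Yes: pq = 3 + 3i + 9j + 4k ≠ 3 - 9i + 3j - 4k = qp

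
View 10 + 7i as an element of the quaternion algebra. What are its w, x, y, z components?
10 + 7i + 0j + 0k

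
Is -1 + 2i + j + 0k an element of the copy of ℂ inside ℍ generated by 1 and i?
No. The quaternion -1 + 2i + j has j-coefficient y = 1 and k-coefficient z = 0, not both zero, so it does not lie in the complex subalgebra spanned by 1 and i.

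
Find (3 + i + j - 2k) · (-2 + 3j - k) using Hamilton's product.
-11 + 3i + 8j + 4k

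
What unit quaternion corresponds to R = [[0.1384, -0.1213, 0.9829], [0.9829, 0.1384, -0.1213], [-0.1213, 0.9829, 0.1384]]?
0.5948 + 0.4641i + 0.4641j + 0.4641k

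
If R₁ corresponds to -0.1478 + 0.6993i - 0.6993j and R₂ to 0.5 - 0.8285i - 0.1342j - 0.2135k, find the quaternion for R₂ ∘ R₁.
0.4116 + 0.3228i - 0.4791j + 0.7048k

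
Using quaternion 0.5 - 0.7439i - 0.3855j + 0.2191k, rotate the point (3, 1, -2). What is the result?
(3.598, 1.025, 0.074)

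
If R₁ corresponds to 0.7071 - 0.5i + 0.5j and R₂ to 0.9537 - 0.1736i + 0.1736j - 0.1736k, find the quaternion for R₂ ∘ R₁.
0.5008 - 0.5128i + 0.6864j - 0.1228k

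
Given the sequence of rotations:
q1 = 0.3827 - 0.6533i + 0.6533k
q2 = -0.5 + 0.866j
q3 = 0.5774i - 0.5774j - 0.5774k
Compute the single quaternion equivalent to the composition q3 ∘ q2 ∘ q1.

q2 · q1 = -0.1913 + 0.8924i + 0.3314j + 0.2391k
q3 · q2 · q1 = -0.1859 - 0.0572i - 0.5429j + 0.8171k
-0.1859 - 0.0572i - 0.5429j + 0.8171k


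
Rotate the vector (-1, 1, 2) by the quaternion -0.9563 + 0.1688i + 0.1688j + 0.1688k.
(-1.038, 1.912, 1.126)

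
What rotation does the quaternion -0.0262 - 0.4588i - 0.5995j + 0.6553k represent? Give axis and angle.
axis = (-0.459, -0.5997, 0.6555), θ = 183°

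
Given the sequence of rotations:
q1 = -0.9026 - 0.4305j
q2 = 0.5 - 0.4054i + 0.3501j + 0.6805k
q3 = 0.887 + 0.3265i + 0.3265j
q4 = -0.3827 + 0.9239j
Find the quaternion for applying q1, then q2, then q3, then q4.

q2 · q1 = -0.3006 + 0.6589i - 0.5313j - 0.4397k
q3 · q2 · q1 = -0.3083 + 0.3427i - 0.4258j - 0.7786k
q4 · q3 · q2 · q1 = 0.5114 - 0.8505i - 0.1219j - 0.0187k
0.5114 - 0.8505i - 0.1219j - 0.0187k


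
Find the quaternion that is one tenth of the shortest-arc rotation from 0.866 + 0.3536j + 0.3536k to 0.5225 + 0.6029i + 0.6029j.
0.8568 + 0.068i + 0.3938j + 0.3258k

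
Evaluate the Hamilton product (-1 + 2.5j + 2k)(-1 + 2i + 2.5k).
-4 + 4.25i + 1.5j - 9.5k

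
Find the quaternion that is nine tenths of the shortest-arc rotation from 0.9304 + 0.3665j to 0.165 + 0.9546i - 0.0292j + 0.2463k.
0.2937 + 0.9253i + 0.0244j + 0.2387k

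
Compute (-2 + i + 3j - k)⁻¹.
-0.1333 - 0.0667i - 0.2j + 0.0667k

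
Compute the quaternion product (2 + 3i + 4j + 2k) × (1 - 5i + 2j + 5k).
-1 + 9i - 17j + 38k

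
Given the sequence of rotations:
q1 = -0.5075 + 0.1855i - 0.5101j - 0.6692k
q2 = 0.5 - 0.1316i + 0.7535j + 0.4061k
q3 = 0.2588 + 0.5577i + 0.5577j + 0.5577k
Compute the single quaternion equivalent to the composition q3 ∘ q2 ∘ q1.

q2 · q1 = 0.4268 - 0.1376i - 0.6502j - 0.6133k
q3 · q2 · q1 = 0.8918 + 0.223i + 0.3351j - 0.2066k
0.8918 + 0.223i + 0.3351j - 0.2066k


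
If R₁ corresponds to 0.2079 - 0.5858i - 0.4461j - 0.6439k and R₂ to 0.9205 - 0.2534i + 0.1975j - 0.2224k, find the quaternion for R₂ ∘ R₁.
-0.0122 - 0.8183i - 0.4025j - 0.4102k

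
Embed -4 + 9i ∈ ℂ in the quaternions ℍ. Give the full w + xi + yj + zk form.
-4 + 9i + 0j + 0k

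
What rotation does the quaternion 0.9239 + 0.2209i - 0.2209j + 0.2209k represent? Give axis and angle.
axis = (√3/3, -√3/3, √3/3), θ = π/4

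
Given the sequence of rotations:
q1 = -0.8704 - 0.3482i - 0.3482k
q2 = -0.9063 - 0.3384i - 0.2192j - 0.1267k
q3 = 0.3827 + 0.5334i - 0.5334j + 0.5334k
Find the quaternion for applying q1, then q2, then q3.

q2 · q1 = 0.6269 + 0.6864i + 0.1171j + 0.3495k
q3 · q2 · q1 = -0.2502 + 0.3482i - 0.1099j + 0.8967k
-0.2502 + 0.3482i - 0.1099j + 0.8967k


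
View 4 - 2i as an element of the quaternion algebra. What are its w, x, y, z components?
4 - 2i + 0j + 0k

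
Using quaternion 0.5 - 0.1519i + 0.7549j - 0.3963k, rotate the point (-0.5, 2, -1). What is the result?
(-0.314, 2.039, -0.997)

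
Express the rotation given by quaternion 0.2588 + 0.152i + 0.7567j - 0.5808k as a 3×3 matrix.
[[-0.8198, 0.5307, 0.2151], [-0.0706, 0.2791, -0.9577], [-0.5682, -0.8003, -0.1914]]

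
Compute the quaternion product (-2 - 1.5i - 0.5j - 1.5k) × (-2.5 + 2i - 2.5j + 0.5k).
7.5 - 4.25i + 4j + 7.5k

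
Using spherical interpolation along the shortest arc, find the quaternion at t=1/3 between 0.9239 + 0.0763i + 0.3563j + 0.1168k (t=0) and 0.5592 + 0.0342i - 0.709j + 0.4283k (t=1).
0.9587 + 0.0741i - 0.0244j + 0.2736k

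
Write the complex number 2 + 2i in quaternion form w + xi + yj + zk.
2 + 2i + 0j + 0k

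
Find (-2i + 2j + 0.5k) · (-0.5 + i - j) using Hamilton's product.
4 + 1.5i - 0.5j - 0.25k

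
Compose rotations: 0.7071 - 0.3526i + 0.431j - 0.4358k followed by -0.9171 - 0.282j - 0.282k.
-0.6498 + 0.5678i - 0.4952j + 0.1008k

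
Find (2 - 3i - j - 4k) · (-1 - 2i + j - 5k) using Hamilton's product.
-27 + 8i - 4j - 11k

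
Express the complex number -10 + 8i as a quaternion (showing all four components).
-10 + 8i + 0j + 0k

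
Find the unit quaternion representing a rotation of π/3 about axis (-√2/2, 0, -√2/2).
0.866 - 0.3536i - 0.3536k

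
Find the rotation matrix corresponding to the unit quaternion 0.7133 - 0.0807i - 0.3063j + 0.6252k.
[[0.0306, -0.8425, -0.5379], [0.9413, 0.2052, -0.2679], [0.3361, -0.4981, 0.7993]]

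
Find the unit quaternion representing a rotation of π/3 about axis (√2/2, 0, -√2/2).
0.866 + 0.3536i - 0.3536k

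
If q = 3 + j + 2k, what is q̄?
3 - j - 2k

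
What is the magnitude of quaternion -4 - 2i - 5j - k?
√46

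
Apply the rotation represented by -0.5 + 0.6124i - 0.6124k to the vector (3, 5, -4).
(0.688, -3.113, -6.312)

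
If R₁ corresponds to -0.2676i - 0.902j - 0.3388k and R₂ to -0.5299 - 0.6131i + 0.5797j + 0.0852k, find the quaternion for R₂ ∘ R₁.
0.3877 + 0.0222i + 0.2475j + 0.8877k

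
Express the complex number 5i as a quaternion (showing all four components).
0 + 5i + 0j + 0k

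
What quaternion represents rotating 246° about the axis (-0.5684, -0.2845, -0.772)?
-0.5446 - 0.4767i - 0.2386j - 0.6475k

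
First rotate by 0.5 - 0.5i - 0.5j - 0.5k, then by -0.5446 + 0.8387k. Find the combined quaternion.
0.147 + 0.6916i - 0.147j + 0.6916k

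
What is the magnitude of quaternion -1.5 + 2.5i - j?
3.082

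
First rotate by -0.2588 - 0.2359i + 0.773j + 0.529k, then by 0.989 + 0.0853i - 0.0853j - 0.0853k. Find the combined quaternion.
-0.1248 - 0.2346i + 0.7616j + 0.5911k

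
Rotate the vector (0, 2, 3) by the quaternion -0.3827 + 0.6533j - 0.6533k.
(-2.5, -2.268, -1.268)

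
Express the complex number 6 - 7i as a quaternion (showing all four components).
6 - 7i + 0j + 0k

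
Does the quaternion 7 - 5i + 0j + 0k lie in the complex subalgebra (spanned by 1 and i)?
Yes. The quaternion 7 - 5i has j- and k-coefficients y = z = 0, so it lies in the complex subalgebra spanned by 1 and i.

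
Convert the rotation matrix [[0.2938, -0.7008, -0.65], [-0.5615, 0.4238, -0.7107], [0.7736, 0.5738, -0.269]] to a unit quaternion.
0.6018 + 0.5336i - 0.5914j + 0.0579k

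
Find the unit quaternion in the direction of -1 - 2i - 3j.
-0.2673 - 0.5345i - 0.8018j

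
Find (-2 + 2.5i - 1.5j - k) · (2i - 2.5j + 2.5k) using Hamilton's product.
-6.25 - 10.25i - 3.25j - 8.25k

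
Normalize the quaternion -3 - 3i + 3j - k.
-0.5669 - 0.5669i + 0.5669j - 0.189k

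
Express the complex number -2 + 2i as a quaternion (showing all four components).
-2 + 2i + 0j + 0k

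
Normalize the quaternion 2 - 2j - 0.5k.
0.6963 - 0.6963j - 0.1741k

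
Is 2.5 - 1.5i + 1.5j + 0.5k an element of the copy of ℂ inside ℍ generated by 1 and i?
No. The quaternion 2.5 - 1.5i + 1.5j + 0.5k has j-coefficient y = 1.5 and k-coefficient z = 0.5, not both zero, so it does not lie in the complex subalgebra spanned by 1 and i.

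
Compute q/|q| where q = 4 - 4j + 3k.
0.6247 - 0.6247j + 0.4685k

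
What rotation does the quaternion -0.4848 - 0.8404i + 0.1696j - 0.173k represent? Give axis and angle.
axis = (-0.9609, 0.1939, -0.1978), θ = 238°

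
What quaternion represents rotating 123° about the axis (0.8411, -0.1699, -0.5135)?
0.4772 + 0.7392i - 0.1493j - 0.4513k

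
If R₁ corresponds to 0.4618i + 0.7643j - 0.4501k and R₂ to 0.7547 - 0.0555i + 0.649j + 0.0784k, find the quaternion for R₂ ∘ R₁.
-0.4351 - 0.0035i + 0.588j - 0.6818k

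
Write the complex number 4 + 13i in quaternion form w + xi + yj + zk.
4 + 13i + 0j + 0k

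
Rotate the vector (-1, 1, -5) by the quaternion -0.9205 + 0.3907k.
(0.025, 1.414, -5)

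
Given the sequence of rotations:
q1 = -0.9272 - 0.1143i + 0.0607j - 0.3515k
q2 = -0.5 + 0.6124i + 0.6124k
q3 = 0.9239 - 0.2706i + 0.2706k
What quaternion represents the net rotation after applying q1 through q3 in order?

q2 · q1 = 0.7489 - 0.5478i + 0.1149j - 0.3549k
q3 · q2 · q1 = 0.6397 - 0.7399i - 0.1381j - 0.1563k
0.6397 - 0.7399i - 0.1381j - 0.1563k


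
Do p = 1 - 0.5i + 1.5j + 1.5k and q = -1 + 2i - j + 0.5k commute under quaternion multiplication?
No: pq = 0.75 + 4.75i + 0.75j - 3.5k ≠ 0.75 + 0.25i - 5.75j + 1.5k = qp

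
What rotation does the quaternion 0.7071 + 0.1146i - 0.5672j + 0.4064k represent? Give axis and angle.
axis = (0.1621, -0.8021, 0.5747), θ = π/2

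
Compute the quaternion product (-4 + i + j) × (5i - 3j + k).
-2 - 19i + 11j - 12k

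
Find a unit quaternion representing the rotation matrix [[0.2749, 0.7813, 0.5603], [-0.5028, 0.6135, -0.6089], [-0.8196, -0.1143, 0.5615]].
0.7826 + 0.158i + 0.4408j - 0.4102k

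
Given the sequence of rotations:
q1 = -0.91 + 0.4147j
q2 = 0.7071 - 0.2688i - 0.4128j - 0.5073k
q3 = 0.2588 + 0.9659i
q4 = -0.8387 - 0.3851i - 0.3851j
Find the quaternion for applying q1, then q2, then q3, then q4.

q2 · q1 = -0.4723 + 0.455i + 0.6689j + 0.3502k
q3 · q2 · q1 = -0.5617 - 0.3384i - 0.1651j + 0.7367k
q4 · q3 · q2 · q1 = 0.2772 + 0.2164i + 0.6385j - 0.6846k
0.2772 + 0.2164i + 0.6385j - 0.6846k


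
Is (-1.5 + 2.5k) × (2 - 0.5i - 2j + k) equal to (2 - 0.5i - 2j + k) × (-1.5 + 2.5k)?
No: pq = -5.5 + 5.75i + 1.75j + 3.5k ≠ -5.5 - 4.25i + 4.25j + 3.5k = qp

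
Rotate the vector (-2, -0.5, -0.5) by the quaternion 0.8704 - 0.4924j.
(-0.602, -0.5, -1.972)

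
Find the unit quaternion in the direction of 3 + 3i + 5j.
0.4575 + 0.4575i + 0.7625j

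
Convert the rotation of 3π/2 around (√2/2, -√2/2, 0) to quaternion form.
-0.7071 + 0.5i - 0.5j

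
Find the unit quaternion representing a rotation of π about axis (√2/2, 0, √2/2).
0.7071i + 0.7071k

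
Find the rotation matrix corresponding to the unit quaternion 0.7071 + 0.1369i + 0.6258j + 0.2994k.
[[0.0375, -0.2521, 0.967], [0.5948, 0.7832, 0.1811], [-0.803, 0.5683, 0.1793]]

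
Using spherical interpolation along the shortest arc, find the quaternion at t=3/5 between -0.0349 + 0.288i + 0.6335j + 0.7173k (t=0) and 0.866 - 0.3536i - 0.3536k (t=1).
-0.6253 + 0.3897i + 0.3109j + 0.6004k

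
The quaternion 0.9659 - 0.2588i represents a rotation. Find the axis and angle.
axis = (-1, 0, 0), θ = π/6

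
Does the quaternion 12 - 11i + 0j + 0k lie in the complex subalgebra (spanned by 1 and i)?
Yes. The quaternion 12 - 11i has j- and k-coefficients y = z = 0, so it lies in the complex subalgebra spanned by 1 and i.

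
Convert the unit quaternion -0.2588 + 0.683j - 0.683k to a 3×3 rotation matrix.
[[-0.866, -0.3535, -0.3535], [0.3535, 0.067, -0.933], [0.3535, -0.933, 0.067]]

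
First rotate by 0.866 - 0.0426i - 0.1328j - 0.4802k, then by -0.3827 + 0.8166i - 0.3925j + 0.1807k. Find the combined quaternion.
-0.262 + 0.936i + 0.0954j + 0.2151k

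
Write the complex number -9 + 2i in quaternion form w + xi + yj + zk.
-9 + 2i + 0j + 0k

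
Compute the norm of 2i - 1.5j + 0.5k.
2.55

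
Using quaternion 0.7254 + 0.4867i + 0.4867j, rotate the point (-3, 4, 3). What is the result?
(2.435, -1.435, 5.1)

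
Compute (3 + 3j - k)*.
3 - 3j + k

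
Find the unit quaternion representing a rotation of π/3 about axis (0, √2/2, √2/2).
0.866 + 0.3536j + 0.3536k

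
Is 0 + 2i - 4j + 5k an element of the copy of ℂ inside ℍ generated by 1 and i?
No. The quaternion 2i - 4j + 5k has j-coefficient y = -4 and k-coefficient z = 5, not both zero, so it does not lie in the complex subalgebra spanned by 1 and i.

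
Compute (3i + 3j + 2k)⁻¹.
-0.1364i - 0.1364j - 0.0909k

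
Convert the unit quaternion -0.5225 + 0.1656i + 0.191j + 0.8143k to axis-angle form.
axis = (0.1942, 0.224, 0.955), θ = 243°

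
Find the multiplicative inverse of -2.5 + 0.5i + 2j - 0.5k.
-0.2326 - 0.0465i - 0.186j + 0.0465k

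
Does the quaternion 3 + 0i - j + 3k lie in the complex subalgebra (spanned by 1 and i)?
No. The quaternion 3 - j + 3k has j-coefficient y = -1 and k-coefficient z = 3, not both zero, so it does not lie in the complex subalgebra spanned by 1 and i.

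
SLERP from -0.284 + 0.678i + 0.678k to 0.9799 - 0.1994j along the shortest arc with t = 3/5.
-0.8584 + 0.348i + 0.145j + 0.348k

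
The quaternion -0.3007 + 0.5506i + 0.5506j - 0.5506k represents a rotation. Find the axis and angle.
axis = (√3/3, √3/3, -√3/3), θ = 215°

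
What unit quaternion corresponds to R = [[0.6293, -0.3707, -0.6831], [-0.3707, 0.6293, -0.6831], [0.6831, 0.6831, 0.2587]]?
0.7933 + 0.4305i - 0.4305j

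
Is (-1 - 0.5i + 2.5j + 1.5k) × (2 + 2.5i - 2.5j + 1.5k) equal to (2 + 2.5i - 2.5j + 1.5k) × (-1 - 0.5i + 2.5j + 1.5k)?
No: pq = 3.25 + 4i + 12j - 3.5k ≠ 3.25 - 11i + 3j + 6.5k = qp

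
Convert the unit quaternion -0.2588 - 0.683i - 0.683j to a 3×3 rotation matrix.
[[0.067, 0.933, 0.3535], [0.933, 0.067, -0.3535], [-0.3535, 0.3535, -0.866]]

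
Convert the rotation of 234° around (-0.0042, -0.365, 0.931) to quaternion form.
-0.454 - 0.0037i - 0.3252j + 0.8295k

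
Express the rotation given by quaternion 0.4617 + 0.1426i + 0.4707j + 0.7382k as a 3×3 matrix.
[[-0.533, -0.5474, 0.6452], [0.8159, -0.1305, 0.5633], [-0.2241, 0.8266, 0.5162]]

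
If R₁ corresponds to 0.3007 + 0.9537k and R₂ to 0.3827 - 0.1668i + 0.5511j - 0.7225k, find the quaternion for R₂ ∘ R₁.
0.8041 + 0.4754i + 0.3248j + 0.1477k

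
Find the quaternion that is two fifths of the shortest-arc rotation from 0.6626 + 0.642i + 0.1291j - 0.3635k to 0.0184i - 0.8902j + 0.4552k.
0.4834 + 0.4589i + 0.553j - 0.4998k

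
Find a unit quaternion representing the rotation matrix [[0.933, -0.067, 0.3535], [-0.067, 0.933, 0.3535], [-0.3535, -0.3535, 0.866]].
0.9659 - 0.183i + 0.183j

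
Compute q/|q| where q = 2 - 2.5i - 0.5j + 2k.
0.5252 - 0.6565i - 0.1313j + 0.5252k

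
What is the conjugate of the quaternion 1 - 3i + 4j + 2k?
1 + 3i - 4j - 2k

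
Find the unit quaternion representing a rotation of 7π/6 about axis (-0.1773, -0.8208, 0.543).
-0.2588 - 0.1713i - 0.7928j + 0.5245k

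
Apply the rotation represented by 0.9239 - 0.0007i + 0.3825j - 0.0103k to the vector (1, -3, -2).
(-0.762, -3.006, -2.094)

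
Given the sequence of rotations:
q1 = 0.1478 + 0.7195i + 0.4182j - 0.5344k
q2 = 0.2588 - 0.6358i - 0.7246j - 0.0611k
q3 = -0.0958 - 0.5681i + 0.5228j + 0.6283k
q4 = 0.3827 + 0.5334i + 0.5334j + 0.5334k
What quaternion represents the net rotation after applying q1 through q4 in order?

q2 · q1 = 0.7661 + 0.505i - 0.3826j + 0.1081k
q3 · q2 · q1 = 0.3456 - 0.1867i + 0.8159j + 0.4243k
q4 · q3 · q2 · q1 = -0.4297 - 0.096i + 0.1707j + 0.8815k
-0.4297 - 0.096i + 0.1707j + 0.8815k


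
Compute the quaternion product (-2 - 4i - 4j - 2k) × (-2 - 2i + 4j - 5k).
2 + 40i - 16j - 10k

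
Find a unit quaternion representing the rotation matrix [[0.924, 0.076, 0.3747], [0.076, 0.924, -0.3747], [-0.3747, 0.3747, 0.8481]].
0.9613 + 0.1949i + 0.1949j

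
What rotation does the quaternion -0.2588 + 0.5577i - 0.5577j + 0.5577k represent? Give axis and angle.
axis = (√3/3, -√3/3, √3/3), θ = 7π/6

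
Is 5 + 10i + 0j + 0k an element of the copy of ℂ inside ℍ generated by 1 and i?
Yes. The quaternion 5 + 10i has j- and k-coefficients y = z = 0, so it lies in the complex subalgebra spanned by 1 and i.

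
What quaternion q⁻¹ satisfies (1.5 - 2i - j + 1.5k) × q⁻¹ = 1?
0.1579 + 0.2105i + 0.1053j - 0.1579k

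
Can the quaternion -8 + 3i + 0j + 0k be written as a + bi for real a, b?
Yes. The quaternion -8 + 3i has j- and k-coefficients y = z = 0, so it lies in the complex subalgebra spanned by 1 and i.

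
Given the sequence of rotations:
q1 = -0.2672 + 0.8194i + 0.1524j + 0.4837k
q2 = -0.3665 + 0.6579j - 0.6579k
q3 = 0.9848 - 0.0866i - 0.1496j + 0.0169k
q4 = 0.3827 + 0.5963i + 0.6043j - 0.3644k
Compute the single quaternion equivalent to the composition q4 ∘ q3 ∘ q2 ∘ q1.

q2 · q1 = 0.3159 + 0.1182i - 0.7707j - 0.5406k
q3 · q2 · q1 = 0.2152 + 0.1829i - 0.8511j - 0.4426k
q4 · q3 · q2 · q1 = 0.3263 - 0.3793i + 0.0016j - 0.8658k
0.3263 - 0.3793i + 0.0016j - 0.8658k


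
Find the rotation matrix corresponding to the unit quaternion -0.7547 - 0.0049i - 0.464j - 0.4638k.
[[0.1392, -0.6955, 0.7049], [0.7046, 0.5697, 0.423], [-0.6958, 0.4378, 0.5694]]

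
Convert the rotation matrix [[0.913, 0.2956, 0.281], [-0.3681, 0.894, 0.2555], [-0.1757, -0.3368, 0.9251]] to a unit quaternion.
0.9659 - 0.1533i + 0.1182j - 0.1718k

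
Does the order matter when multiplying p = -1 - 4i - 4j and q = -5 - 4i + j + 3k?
Yes: pq = -7 + 12i + 31j - 23k ≠ -7 + 36i + 7j + 17k = qp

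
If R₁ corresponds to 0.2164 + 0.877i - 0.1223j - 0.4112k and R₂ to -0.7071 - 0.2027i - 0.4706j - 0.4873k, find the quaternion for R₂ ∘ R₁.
-0.2332 - 0.5301i - 0.5261j + 0.6228k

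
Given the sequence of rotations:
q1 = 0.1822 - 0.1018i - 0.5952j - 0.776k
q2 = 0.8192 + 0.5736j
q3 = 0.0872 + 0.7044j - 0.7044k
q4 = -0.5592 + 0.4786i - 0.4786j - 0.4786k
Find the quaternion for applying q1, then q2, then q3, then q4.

q2 · q1 = 0.4907 - 0.5285i - 0.3831j - 0.5773k
q3 · q2 · q1 = -0.094 - 0.7226i + 0.6845j - 0.0237k
q4 · q3 · q2 · q1 = 0.7147 + 0.698i + 0.0194j + 0.04k
0.7147 + 0.698i + 0.0194j + 0.04k


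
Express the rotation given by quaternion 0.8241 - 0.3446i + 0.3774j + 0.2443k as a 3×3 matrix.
[[0.5958, -0.6628, 0.4537], [0.1426, 0.6431, 0.7524], [-0.7904, -0.3836, 0.4776]]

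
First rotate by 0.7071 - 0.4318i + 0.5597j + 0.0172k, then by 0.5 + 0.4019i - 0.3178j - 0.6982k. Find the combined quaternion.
0.717 + 0.4536i + 0.3497j - 0.3974k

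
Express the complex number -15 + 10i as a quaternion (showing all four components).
-15 + 10i + 0j + 0k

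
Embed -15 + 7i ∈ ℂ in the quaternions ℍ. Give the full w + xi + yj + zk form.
-15 + 7i + 0j + 0k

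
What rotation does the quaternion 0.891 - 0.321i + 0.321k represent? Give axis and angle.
axis = (-√2/2, 0, √2/2), θ = 54°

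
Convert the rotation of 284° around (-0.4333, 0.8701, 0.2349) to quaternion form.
-0.788 - 0.2668i + 0.5357j + 0.1446k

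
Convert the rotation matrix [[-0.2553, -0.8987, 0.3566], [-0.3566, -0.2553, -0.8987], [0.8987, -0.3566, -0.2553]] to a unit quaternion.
0.2419 + 0.5602i - 0.5602j + 0.5602k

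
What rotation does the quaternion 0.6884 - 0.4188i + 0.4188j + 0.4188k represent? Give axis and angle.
axis = (-√3/3, √3/3, √3/3), θ = 93°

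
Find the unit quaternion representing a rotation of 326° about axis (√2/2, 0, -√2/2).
-0.9563 + 0.2067i - 0.2067k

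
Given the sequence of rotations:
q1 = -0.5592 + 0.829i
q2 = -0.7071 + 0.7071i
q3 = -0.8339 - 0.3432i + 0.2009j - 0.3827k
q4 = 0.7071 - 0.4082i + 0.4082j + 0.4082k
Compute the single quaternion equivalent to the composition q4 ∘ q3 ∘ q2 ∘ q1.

q2 · q1 = -0.1908 - 0.9816i
q3 · q2 · q1 = -0.1778 + 0.884i + 0.3373j + 0.2702k
q4 · q3 · q2 · q1 = -0.0129 + 0.6703i + 0.6371j - 0.3801k
-0.0129 + 0.6703i + 0.6371j - 0.3801k


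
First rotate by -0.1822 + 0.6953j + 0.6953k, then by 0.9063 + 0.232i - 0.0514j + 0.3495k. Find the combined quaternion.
-0.3724 - 0.321i + 0.4782j + 0.7278k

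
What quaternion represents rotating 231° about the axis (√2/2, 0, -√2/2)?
-0.4305 + 0.6382i - 0.6382k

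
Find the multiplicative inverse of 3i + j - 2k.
-0.2143i - 0.0714j + 0.1429k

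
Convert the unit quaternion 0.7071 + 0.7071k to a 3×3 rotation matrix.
[[0, -1, 0], [1, 0, 0], [0, 0, 1]]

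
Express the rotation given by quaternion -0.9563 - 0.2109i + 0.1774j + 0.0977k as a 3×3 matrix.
[[0.918, 0.112, -0.3805], [-0.2617, 0.892, -0.3687], [0.2981, 0.438, 0.8481]]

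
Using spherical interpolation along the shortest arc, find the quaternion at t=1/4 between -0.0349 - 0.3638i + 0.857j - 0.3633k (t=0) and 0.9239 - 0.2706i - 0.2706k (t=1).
0.2916 - 0.4151i + 0.7554j - 0.4147k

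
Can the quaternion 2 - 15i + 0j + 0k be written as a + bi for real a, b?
Yes. The quaternion 2 - 15i has j- and k-coefficients y = z = 0, so it lies in the complex subalgebra spanned by 1 and i.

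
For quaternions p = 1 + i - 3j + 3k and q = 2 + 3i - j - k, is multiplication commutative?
No: pq = -1 + 11i + 3j + 13k ≠ -1 - i - 17j - 3k = qp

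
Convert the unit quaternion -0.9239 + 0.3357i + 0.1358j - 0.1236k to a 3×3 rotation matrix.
[[0.9326, -0.1372, -0.3339], [0.3196, 0.7441, 0.5867], [0.1679, -0.6539, 0.7377]]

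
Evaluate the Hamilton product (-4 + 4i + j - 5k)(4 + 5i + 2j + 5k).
-13 + 11i - 49j - 37k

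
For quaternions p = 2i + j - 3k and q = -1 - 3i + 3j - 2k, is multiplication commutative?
No: pq = -3 + 5i + 12j + 12k ≠ -3 - 9i - 14j - 6k = qp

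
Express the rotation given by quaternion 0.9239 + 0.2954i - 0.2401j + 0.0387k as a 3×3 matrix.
[[0.8817, -0.2134, -0.4208], [-0.0703, 0.8225, -0.5644], [0.4665, 0.5273, 0.7102]]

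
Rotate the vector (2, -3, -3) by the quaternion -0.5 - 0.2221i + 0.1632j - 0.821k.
(1.273, 4.307, -1.351)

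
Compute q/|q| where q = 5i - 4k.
0.7809i - 0.6247k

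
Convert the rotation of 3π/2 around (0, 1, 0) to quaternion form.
-0.7071 + 0.7071j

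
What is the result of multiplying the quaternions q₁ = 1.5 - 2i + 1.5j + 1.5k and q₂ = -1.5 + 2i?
1.75 + 6i + 0.75j - 5.25k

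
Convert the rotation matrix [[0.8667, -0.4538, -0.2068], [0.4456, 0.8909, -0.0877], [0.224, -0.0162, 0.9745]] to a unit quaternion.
0.9659 + 0.0185i - 0.1115j + 0.2328k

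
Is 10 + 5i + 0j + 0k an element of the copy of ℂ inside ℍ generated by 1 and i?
Yes. The quaternion 10 + 5i has j- and k-coefficients y = z = 0, so it lies in the complex subalgebra spanned by 1 and i.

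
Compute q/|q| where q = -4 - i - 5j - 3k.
-0.5601 - 0.14i - 0.7001j - 0.4201k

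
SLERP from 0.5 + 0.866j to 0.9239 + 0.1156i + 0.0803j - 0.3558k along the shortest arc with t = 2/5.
0.7653 + 0.0537i + 0.6198j - 0.1652k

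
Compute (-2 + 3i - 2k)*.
-2 - 3i + 2k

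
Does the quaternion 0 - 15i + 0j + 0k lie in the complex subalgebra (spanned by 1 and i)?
Yes. The quaternion -15i has j- and k-coefficients y = z = 0, so it lies in the complex subalgebra spanned by 1 and i.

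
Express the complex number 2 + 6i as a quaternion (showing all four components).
2 + 6i + 0j + 0k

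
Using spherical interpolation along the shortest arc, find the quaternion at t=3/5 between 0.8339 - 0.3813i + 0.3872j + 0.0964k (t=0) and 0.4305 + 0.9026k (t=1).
0.6965 - 0.1828i + 0.1856j + 0.6686k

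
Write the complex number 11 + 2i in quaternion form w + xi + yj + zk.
11 + 2i + 0j + 0k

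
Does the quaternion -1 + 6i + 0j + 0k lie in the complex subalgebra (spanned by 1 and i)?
Yes. The quaternion -1 + 6i has j- and k-coefficients y = z = 0, so it lies in the complex subalgebra spanned by 1 and i.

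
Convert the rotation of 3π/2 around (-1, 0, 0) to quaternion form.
-0.7071 - 0.7071i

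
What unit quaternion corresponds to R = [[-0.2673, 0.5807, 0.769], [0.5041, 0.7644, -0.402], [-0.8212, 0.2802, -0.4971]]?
0.5 + 0.3411i + 0.7951j - 0.0383k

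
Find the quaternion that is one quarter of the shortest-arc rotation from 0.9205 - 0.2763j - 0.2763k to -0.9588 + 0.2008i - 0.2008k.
0.9625 - 0.0531i - 0.2128j - 0.1597k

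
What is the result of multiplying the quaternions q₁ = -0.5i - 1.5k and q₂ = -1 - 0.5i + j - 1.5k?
-2.5 + 2i + k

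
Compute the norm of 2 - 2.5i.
3.202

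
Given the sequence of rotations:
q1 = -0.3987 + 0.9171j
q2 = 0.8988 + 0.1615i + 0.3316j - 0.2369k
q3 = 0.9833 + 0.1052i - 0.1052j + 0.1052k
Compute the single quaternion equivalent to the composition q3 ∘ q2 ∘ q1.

q2 · q1 = -0.6625 + 0.1529i + 0.6921j + 0.2426k
q3 · q2 · q1 = -0.6202 - 0.0177i + 0.7408j + 0.2577k
-0.6202 - 0.0177i + 0.7408j + 0.2577k


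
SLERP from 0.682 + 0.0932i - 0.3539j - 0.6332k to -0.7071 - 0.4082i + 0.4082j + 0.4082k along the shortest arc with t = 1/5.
0.6958 + 0.159i - 0.3695j - 0.5951k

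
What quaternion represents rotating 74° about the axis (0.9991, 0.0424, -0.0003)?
0.7986 + 0.6013i + 0.0255j - 0.0002k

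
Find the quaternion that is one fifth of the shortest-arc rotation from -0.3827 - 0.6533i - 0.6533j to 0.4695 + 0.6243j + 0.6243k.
-0.4326 - 0.5528i - 0.6974j - 0.1446k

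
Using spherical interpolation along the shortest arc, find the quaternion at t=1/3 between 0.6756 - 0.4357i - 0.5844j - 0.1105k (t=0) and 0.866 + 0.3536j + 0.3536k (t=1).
0.8888 - 0.3375i - 0.3035j + 0.0636k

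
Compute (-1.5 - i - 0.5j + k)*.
-1.5 + i + 0.5j - k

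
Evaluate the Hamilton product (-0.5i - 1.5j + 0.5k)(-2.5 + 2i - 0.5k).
1.25 + 2i + 4.5j + 1.75k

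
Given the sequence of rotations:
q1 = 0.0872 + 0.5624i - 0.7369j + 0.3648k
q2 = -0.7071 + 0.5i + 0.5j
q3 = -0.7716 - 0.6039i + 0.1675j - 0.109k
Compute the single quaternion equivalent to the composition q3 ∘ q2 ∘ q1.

q2 · q1 = 0.0256 - 0.1717i + 0.3823j - 0.9076k
q3 · q2 · q1 = -0.2864 + 0.0067i - 0.8201j + 0.4954k
-0.2864 + 0.0067i - 0.8201j + 0.4954k


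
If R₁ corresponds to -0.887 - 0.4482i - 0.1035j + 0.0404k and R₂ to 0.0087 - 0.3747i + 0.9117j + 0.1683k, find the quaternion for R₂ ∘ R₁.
-0.0881 + 0.3827i - 0.8699j + 0.2985k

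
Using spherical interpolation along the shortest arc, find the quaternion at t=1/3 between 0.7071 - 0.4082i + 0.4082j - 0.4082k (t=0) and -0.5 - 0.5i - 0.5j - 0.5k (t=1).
0.8112 - 0.1045i + 0.5658j - 0.1045k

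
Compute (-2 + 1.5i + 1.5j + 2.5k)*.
-2 - 1.5i - 1.5j - 2.5k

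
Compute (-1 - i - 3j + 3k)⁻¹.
-0.05 + 0.05i + 0.15j - 0.15k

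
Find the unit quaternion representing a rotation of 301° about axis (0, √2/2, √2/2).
-0.8704 + 0.3482j + 0.3482k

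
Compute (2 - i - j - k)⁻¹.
0.2857 + 0.1429i + 0.1429j + 0.1429k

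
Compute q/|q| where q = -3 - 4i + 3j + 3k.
-0.4575 - 0.61i + 0.4575j + 0.4575k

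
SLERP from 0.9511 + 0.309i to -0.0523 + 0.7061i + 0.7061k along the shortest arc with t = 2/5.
0.6909 + 0.6145i + 0.3809k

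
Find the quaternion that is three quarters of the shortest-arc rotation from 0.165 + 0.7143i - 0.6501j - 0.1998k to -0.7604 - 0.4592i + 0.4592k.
0.6638 + 0.5812i - 0.1908j - 0.4303k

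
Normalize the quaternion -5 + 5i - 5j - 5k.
-0.5 + 0.5i - 0.5j - 0.5k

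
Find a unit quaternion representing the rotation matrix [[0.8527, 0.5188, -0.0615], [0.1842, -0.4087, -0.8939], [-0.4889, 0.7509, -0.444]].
0.5 + 0.8224i + 0.2137j - 0.1673k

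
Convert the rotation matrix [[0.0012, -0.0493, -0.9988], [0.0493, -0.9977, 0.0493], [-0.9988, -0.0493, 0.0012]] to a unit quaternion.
0.0349 - 0.7067i + 0.7067k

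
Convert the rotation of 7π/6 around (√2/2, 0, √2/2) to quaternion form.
-0.2588 + 0.683i + 0.683k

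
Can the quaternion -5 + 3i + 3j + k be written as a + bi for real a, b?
No. The quaternion -5 + 3i + 3j + k has j-coefficient y = 3 and k-coefficient z = 1, not both zero, so it does not lie in the complex subalgebra spanned by 1 and i.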